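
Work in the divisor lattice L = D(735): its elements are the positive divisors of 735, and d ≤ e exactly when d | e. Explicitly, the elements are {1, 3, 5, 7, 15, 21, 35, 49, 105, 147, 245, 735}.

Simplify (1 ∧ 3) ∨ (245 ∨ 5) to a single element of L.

1 ∧ 3 = 1
245 ∨ 5 = 245
1 ∨ 245 = 245

245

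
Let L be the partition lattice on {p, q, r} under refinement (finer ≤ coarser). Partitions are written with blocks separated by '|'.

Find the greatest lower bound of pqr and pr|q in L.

pr|q

The meet (common refinement) of pqr and pr|q intersects blocks pairwise, giving pr|q.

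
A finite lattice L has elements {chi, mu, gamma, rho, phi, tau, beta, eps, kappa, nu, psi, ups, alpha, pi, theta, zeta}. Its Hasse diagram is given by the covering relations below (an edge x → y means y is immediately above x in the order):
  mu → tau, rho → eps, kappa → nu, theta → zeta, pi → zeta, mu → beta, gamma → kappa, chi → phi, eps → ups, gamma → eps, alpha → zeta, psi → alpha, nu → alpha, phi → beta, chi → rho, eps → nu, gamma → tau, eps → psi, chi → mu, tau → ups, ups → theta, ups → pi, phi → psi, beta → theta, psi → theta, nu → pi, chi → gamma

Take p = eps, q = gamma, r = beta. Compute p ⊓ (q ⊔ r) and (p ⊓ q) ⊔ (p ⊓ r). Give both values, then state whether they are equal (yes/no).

eps; gamma; no

q ⊔ r = theta, so p ⊓ (q ⊔ r) = eps ⊓ theta = eps.
p ⊓ q = gamma and p ⊓ r = chi, so (p ⊓ q) ⊔ (p ⊓ r) = gamma ⊔ chi = gamma.
Equal: no.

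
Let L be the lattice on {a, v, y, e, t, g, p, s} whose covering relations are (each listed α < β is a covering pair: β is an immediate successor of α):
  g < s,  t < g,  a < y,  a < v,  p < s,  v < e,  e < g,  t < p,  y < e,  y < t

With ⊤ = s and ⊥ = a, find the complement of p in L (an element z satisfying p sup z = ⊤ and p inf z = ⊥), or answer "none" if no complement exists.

v

Need z with p ∨ z = s and p ∧ z = a.
Checking each element gives: v.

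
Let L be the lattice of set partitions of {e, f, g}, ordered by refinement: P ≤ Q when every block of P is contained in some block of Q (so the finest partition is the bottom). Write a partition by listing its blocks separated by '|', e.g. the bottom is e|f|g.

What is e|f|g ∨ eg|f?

Common upper bounds of {e|f|g, eg|f}: efg, eg|f.
The least among these is eg|f.

eg|f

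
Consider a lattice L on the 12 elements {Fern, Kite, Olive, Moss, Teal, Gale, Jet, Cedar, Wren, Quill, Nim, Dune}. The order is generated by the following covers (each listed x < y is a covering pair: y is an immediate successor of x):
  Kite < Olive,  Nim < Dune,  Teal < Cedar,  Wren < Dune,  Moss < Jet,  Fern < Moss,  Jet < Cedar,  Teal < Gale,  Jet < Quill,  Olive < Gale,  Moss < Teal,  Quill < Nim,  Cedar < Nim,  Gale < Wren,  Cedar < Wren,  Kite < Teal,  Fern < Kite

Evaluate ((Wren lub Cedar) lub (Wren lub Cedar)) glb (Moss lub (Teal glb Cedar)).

Teal

Wren ∨ Cedar = Wren
Wren ∨ Cedar = Wren
Wren ∨ Wren = Wren
Teal ∧ Cedar = Teal
Moss ∨ Teal = Teal
Wren ∧ Teal = Teal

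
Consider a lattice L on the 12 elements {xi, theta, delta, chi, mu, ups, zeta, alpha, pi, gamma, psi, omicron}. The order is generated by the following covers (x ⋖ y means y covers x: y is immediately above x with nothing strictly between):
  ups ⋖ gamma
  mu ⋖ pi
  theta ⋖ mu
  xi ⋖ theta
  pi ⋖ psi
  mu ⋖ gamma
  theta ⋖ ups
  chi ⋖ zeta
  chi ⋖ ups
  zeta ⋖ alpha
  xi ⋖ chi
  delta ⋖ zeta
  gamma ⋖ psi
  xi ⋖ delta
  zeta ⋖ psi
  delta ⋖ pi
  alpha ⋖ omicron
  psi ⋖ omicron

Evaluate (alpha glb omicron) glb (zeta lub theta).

zeta

alpha ∧ omicron = alpha
zeta ∨ theta = psi
alpha ∧ psi = zeta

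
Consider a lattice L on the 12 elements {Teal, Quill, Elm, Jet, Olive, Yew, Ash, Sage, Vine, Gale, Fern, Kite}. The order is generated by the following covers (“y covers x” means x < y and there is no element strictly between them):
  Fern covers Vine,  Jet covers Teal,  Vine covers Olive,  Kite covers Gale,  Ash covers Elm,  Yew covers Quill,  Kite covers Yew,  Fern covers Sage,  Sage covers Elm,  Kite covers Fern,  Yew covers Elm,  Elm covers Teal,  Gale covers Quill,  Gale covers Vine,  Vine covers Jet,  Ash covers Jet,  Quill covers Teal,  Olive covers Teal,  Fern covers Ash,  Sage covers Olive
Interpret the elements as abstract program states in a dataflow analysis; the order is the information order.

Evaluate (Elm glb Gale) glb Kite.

Elm ∧ Gale = Teal
Teal ∧ Kite = Teal

Teal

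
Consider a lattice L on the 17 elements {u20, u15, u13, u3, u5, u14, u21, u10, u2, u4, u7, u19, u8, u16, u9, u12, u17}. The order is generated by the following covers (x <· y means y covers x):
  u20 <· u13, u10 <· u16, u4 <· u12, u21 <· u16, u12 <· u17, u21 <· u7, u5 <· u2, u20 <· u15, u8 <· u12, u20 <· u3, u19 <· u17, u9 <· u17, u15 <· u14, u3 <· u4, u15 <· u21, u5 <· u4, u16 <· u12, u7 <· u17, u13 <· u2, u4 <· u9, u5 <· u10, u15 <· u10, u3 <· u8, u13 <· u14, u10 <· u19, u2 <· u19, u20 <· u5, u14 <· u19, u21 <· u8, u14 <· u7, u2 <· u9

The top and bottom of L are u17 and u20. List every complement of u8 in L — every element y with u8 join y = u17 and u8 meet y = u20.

Need y with u8 ∨ y = u17 and u8 ∧ y = u20.
Checking each element gives: u13, u2.

u13, u2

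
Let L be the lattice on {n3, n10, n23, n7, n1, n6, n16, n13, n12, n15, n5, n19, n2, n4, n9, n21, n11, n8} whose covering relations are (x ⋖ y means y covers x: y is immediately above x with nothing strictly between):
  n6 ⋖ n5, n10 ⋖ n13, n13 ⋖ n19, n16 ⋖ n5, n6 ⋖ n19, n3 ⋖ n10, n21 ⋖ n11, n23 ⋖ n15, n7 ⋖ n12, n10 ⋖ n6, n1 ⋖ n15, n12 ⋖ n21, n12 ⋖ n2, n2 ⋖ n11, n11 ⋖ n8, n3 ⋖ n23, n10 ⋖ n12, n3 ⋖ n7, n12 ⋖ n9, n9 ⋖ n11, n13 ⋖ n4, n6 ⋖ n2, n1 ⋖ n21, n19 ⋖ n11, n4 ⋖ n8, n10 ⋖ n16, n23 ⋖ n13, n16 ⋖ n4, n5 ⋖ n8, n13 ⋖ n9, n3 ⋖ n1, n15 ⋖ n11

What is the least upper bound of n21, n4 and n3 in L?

n8

Common upper bounds of {n21, n4, n3}: n8.
The least among these is n8.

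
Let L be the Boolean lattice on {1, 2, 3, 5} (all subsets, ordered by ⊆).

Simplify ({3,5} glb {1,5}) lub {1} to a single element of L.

{1,5}

{3,5} ∧ {1,5} = {5}
{5} ∨ {1} = {1,5}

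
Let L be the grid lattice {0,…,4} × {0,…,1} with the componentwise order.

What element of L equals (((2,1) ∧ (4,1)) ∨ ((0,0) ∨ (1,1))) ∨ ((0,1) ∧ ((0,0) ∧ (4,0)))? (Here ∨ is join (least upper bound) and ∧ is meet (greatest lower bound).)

(2,1) ∧ (4,1) = (2,1)
(0,0) ∨ (1,1) = (1,1)
(2,1) ∨ (1,1) = (2,1)
(0,0) ∧ (4,0) = (0,0)
(0,1) ∧ (0,0) = (0,0)
(2,1) ∨ (0,0) = (2,1)

(2,1)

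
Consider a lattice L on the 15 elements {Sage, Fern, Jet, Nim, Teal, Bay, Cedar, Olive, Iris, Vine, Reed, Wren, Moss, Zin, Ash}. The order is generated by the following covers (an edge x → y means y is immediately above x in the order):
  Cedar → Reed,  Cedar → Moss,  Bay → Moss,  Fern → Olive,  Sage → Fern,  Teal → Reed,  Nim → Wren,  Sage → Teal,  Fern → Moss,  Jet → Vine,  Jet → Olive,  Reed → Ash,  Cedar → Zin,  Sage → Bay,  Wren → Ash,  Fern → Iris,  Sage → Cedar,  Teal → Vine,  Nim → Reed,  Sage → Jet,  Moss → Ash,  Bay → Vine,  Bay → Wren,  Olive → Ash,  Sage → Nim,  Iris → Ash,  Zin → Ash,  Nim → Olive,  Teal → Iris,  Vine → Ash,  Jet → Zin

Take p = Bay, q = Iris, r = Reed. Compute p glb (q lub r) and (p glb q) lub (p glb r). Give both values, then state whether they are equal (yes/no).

Bay; Sage; no

q lub r = Ash, so p glb (q lub r) = Bay glb Ash = Bay.
p glb q = Sage and p glb r = Sage, so (p glb q) lub (p glb r) = Sage lub Sage = Sage.
Equal: no.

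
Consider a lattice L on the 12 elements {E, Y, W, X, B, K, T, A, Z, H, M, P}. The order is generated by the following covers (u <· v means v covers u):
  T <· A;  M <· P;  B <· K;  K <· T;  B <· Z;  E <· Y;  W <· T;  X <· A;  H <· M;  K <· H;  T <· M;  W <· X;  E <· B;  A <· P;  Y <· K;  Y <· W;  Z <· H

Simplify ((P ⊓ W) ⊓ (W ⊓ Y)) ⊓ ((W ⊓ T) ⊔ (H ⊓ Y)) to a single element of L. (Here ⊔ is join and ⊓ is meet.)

P ∧ W = W
W ∧ Y = Y
W ∧ Y = Y
W ∧ T = W
H ∧ Y = Y
W ∨ Y = W
Y ∧ W = Y

Y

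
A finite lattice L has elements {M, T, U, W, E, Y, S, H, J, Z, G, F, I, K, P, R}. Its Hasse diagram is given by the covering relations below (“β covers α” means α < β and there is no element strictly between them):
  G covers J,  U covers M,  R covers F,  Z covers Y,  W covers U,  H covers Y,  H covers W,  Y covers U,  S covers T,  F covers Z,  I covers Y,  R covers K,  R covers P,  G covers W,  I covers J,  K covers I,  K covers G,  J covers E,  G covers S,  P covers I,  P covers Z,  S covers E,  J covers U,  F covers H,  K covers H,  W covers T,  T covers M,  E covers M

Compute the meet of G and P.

Common lower bounds of {G, P}: E, J, M, U.
The greatest among these is J.

J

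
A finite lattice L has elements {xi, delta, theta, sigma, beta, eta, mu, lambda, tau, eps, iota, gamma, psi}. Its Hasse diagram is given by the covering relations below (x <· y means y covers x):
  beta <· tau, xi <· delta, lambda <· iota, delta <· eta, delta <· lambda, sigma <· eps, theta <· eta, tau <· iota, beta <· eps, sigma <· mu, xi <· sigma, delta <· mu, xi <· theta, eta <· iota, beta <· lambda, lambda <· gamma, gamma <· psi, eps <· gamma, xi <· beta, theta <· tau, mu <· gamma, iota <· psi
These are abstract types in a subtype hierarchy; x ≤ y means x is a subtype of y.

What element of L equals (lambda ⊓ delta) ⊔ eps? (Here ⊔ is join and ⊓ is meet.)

lambda ∧ delta = delta
delta ∨ eps = gamma

gamma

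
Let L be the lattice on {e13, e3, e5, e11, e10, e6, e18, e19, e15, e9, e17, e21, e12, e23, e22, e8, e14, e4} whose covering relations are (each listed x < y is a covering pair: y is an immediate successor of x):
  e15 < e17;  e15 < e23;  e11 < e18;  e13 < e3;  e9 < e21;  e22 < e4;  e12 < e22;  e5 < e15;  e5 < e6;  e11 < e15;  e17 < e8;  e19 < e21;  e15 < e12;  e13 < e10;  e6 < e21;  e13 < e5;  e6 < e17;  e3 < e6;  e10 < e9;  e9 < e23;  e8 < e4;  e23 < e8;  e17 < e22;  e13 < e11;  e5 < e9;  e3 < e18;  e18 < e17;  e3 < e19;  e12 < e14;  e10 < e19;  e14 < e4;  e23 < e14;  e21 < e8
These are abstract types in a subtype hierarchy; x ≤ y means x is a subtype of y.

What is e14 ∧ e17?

e15

Common lower bounds of {e14, e17}: e11, e13, e15, e5.
The greatest among these is e15.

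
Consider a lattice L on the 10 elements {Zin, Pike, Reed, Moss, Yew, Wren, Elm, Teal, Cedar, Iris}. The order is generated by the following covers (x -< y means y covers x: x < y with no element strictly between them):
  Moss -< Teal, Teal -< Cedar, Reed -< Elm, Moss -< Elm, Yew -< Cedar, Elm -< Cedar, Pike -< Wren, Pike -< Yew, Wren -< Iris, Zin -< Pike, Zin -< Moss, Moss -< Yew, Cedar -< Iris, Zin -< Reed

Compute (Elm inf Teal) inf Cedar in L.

Elm ∧ Teal = Moss
Moss ∧ Cedar = Moss

Moss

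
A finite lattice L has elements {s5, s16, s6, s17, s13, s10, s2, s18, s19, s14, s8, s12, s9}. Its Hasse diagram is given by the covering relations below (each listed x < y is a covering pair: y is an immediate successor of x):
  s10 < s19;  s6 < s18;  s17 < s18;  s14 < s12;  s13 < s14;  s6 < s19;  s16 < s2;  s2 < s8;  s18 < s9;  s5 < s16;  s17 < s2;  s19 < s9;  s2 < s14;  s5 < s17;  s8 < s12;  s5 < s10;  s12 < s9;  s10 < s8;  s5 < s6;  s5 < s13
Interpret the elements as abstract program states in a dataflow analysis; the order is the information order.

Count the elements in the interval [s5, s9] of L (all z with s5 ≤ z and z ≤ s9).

The interval [s5, s9] = {s10, s12, s13, s14, s16, s17, s18, s19, s2, s5, s6, s8, s9}, which has 13 elements.

13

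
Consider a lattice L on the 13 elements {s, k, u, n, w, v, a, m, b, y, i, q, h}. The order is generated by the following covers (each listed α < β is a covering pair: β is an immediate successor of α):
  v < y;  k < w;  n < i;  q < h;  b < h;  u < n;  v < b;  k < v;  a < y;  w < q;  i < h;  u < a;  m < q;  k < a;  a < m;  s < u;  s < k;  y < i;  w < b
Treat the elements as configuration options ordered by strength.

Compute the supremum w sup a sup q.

Common upper bounds of {w, a, q}: h, q.
The least among these is q.

q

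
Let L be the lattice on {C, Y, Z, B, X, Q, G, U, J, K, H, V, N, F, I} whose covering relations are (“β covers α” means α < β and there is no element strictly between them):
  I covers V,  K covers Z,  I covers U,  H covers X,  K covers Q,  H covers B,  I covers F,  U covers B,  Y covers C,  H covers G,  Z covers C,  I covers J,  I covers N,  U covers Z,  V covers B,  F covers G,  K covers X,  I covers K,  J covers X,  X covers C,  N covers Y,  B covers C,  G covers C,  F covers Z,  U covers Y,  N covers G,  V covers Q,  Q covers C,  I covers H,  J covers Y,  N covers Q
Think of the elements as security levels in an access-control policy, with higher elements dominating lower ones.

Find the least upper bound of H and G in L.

Common upper bounds of {H, G}: H, I.
The least among these is H.

H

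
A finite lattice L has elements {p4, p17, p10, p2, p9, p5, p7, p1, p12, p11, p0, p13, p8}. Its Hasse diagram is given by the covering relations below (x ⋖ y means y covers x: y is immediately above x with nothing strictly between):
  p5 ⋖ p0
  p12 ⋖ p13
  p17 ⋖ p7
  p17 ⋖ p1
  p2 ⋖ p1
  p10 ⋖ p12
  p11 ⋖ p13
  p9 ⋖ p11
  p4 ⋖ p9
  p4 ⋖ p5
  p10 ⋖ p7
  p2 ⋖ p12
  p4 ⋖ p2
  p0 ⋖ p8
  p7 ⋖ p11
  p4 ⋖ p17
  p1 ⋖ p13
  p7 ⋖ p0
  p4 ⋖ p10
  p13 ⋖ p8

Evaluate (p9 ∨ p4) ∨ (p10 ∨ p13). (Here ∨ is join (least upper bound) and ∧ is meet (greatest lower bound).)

p9 ∨ p4 = p9
p10 ∨ p13 = p13
p9 ∨ p13 = p13

p13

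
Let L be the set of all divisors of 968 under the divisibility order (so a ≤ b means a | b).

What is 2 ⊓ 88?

Common lower bounds of {2, 88}: 1, 2.
The greatest among these is 2.

2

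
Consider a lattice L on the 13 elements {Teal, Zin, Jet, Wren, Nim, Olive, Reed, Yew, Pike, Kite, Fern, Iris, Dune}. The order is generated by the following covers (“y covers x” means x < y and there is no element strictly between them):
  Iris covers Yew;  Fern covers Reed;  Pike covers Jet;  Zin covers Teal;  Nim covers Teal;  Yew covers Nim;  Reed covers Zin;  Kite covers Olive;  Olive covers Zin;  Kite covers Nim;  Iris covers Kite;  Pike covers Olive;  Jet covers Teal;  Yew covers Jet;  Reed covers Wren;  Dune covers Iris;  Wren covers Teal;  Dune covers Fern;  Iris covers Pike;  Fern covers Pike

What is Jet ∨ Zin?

Common upper bounds of {Jet, Zin}: Dune, Fern, Iris, Pike.
The least among these is Pike.

Pike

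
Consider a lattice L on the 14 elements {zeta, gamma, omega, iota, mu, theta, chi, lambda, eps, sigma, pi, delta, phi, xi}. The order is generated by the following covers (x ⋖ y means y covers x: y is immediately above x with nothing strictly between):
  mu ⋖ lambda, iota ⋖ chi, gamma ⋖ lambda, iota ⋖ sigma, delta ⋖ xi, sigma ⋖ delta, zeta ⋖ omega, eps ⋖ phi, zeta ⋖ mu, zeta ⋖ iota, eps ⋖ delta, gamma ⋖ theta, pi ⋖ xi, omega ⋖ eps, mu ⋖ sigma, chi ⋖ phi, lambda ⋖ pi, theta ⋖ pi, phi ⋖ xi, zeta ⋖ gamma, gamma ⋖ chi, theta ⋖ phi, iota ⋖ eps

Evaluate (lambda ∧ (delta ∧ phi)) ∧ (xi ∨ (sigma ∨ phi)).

zeta

delta ∧ phi = eps
lambda ∧ eps = zeta
sigma ∨ phi = xi
xi ∨ xi = xi
zeta ∧ xi = zeta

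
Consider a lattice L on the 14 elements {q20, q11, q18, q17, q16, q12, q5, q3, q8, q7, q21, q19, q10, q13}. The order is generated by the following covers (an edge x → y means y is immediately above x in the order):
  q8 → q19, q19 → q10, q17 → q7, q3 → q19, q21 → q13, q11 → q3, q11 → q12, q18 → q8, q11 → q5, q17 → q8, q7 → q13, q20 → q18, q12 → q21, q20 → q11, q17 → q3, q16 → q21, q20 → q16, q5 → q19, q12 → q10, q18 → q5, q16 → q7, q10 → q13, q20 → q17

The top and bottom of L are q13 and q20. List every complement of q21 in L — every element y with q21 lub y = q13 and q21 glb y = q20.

Need y with q21 ∨ y = q13 and q21 ∧ y = q20.
Checking each element gives: q17, q18, q8.

q17, q18, q8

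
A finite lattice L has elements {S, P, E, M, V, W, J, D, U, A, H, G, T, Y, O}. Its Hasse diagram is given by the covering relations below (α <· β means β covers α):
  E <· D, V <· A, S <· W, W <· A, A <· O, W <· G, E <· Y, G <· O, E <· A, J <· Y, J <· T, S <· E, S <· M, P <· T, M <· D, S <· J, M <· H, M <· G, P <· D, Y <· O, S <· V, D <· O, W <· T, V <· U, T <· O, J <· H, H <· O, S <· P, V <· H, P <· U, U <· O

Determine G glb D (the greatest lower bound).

M

Common lower bounds of {G, D}: M, S.
The greatest among these is M.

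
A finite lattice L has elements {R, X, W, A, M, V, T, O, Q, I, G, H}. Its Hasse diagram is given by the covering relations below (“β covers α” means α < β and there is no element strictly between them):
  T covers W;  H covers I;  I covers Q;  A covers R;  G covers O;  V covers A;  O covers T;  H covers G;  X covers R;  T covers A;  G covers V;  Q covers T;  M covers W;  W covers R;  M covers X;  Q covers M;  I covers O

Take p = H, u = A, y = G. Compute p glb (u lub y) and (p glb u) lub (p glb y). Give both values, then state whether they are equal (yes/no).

u lub y = G, so p glb (u lub y) = H glb G = G.
p glb u = A and p glb y = G, so (p glb u) lub (p glb y) = A lub G = G.
Equal: yes.

G; G; yes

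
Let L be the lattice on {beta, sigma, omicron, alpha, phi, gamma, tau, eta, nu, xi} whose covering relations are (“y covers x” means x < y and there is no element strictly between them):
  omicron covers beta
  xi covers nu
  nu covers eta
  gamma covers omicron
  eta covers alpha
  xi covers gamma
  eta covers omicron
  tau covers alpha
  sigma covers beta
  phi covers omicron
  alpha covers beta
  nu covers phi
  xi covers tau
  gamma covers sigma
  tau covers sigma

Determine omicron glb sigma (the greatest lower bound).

Common lower bounds of {omicron, sigma}: beta.
The greatest among these is beta.

beta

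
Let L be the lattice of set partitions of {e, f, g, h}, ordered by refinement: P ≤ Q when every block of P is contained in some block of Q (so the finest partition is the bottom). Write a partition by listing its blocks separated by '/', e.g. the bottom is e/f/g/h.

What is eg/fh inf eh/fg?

e/f/g/h

The meet (common refinement) of eg/fh and eh/fg intersects blocks pairwise, giving e/f/g/h.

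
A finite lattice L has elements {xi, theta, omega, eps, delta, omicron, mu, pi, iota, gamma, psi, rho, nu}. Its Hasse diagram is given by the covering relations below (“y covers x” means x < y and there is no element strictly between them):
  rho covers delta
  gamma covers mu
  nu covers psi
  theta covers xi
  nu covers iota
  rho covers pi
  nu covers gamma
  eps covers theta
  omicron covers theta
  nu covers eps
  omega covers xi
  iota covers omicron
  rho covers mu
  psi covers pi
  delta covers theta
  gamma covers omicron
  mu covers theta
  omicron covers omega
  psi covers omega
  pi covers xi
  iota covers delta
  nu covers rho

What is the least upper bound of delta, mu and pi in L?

rho

Common upper bounds of {delta, mu, pi}: nu, rho.
The least among these is rho.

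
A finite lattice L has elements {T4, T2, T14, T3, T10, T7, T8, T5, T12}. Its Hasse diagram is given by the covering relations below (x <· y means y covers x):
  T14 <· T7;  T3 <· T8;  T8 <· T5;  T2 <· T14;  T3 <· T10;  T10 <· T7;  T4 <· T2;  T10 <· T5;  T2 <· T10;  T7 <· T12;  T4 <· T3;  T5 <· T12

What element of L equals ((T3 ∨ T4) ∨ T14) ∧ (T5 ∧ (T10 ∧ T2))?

T3 ∨ T4 = T3
T3 ∨ T14 = T7
T10 ∧ T2 = T2
T5 ∧ T2 = T2
T7 ∧ T2 = T2

T2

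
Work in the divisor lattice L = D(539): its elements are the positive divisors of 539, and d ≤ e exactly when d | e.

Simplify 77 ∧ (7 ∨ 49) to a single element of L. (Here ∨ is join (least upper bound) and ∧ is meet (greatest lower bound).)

7 ∨ 49 = 49
77 ∧ 49 = 7

7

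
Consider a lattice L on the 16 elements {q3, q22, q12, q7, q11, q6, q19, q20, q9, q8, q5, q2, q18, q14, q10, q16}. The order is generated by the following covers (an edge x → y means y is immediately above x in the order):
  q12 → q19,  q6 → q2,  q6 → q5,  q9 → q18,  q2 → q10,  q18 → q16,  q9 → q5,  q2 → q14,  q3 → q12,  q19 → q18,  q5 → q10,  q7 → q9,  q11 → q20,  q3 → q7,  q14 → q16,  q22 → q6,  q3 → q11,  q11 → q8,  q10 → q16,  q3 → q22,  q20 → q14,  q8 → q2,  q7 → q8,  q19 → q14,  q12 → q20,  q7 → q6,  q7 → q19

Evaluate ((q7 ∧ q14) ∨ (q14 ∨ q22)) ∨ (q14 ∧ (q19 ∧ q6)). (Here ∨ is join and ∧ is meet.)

q14

q7 ∧ q14 = q7
q14 ∨ q22 = q14
q7 ∨ q14 = q14
q19 ∧ q6 = q7
q14 ∧ q7 = q7
q14 ∨ q7 = q14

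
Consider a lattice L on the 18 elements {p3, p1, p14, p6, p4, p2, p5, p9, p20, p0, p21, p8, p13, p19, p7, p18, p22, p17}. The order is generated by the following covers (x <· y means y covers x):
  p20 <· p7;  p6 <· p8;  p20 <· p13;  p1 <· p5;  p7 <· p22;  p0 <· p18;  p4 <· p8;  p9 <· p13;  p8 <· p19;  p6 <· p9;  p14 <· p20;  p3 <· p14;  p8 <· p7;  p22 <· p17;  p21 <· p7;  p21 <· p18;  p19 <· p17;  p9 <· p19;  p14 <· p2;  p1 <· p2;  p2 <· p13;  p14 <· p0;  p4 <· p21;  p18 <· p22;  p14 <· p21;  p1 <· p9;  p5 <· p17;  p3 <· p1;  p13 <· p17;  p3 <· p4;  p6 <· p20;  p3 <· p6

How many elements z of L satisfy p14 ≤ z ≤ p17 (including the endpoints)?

The interval [p14, p17] = {p0, p13, p14, p17, p18, p2, p20, p21, p22, p7}, which has 10 elements.

10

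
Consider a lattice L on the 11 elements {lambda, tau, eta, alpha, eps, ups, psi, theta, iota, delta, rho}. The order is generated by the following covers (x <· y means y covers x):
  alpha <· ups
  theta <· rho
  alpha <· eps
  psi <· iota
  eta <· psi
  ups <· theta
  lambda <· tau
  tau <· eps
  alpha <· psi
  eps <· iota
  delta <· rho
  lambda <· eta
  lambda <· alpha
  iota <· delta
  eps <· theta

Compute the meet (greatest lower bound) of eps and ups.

Common lower bounds of {eps, ups}: alpha, lambda.
The greatest among these is alpha.

alpha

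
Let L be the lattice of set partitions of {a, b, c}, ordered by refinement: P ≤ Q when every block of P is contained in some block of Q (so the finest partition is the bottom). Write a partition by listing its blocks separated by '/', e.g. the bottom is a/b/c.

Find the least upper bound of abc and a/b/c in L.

Common upper bounds of {abc, a/b/c}: abc.
The least among these is abc.

abc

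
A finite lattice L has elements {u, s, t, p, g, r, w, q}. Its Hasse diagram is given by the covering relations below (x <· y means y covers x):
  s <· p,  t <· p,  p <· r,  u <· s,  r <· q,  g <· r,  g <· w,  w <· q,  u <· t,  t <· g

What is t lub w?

Common upper bounds of {t, w}: q, w.
The least among these is w.

w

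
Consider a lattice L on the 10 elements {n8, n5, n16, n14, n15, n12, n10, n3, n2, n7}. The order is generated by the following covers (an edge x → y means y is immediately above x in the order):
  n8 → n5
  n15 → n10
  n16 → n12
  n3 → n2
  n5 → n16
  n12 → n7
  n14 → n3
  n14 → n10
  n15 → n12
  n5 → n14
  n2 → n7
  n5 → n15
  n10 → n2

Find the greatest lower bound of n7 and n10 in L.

Common lower bounds of {n7, n10}: n10, n14, n15, n5, n8.
The greatest among these is n10.

n10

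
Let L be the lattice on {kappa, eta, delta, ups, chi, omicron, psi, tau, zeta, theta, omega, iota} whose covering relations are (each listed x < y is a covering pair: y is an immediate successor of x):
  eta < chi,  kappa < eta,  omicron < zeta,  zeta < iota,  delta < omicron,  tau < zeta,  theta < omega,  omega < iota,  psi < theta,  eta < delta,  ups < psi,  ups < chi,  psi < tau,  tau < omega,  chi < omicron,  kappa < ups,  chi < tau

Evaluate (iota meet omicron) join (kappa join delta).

omicron

iota ∧ omicron = omicron
kappa ∨ delta = delta
omicron ∨ delta = omicron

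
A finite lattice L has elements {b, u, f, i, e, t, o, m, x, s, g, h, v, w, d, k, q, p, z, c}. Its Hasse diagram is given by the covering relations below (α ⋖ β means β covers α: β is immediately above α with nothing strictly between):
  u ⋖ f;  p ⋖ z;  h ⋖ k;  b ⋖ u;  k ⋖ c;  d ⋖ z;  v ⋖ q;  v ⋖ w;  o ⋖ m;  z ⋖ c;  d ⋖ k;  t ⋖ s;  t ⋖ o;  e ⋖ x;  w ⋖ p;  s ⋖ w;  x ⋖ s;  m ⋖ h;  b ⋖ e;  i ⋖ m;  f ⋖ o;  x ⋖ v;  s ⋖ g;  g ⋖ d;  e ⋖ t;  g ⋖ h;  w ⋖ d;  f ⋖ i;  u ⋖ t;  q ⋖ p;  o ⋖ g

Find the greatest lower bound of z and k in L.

d

Common lower bounds of {z, k}: b, d, e, f, g, o, s, t, u, v, w, x.
The greatest among these is d.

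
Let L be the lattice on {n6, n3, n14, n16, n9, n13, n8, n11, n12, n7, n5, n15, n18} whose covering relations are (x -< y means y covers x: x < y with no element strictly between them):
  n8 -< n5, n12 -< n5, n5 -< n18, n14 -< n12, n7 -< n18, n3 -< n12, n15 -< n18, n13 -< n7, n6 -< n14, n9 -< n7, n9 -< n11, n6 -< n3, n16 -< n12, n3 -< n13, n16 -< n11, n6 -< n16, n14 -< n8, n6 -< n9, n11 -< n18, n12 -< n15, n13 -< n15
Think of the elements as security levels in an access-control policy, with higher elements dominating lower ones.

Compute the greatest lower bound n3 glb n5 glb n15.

Common lower bounds of {n3, n5, n15}: n3, n6.
The greatest among these is n3.

n3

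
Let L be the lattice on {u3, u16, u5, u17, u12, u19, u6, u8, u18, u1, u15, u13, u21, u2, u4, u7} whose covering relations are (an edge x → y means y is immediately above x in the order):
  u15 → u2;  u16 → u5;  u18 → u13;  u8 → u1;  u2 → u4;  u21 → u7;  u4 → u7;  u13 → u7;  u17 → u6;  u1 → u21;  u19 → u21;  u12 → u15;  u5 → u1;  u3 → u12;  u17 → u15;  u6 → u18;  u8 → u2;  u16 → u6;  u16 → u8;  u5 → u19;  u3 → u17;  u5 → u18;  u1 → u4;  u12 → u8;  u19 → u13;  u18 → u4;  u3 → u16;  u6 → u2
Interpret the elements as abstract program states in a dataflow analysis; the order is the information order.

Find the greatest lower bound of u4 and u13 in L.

Common lower bounds of {u4, u13}: u16, u17, u18, u3, u5, u6.
The greatest among these is u18.

u18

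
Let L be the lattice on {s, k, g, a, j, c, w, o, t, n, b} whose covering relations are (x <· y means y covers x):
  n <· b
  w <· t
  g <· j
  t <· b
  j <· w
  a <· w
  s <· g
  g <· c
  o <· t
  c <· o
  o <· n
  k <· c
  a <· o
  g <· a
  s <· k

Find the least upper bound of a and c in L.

o

Common upper bounds of {a, c}: b, n, o, t.
The least among these is o.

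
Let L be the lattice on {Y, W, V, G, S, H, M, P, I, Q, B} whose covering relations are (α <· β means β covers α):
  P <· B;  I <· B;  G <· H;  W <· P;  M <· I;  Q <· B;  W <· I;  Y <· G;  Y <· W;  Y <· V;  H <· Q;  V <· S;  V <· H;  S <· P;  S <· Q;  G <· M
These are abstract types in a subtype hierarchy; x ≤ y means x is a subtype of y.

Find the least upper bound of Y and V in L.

V

Common upper bounds of {Y, V}: B, H, P, Q, S, V.
The least among these is V.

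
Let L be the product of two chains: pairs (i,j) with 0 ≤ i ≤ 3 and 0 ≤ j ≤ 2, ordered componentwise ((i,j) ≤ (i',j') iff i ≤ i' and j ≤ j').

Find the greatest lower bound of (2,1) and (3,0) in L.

In a product of chains, the meet is componentwise min, giving (2,0).

(2,0)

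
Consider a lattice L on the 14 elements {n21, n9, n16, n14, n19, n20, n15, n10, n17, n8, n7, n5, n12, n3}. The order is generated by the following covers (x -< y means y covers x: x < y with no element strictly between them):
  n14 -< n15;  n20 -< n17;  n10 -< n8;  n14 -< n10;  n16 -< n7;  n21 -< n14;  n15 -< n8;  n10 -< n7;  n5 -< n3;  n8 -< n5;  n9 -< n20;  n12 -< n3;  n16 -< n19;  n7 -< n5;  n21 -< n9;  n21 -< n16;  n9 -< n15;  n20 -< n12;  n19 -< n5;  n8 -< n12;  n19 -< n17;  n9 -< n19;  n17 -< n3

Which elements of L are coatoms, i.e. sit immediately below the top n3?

The coatoms are exactly the elements covered by n3: n12, n17, n5.

n12, n17, n5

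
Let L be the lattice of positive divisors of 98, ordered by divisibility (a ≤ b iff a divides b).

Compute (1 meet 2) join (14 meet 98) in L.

1 ∧ 2 = 1
14 ∧ 98 = 14
1 ∨ 14 = 14

14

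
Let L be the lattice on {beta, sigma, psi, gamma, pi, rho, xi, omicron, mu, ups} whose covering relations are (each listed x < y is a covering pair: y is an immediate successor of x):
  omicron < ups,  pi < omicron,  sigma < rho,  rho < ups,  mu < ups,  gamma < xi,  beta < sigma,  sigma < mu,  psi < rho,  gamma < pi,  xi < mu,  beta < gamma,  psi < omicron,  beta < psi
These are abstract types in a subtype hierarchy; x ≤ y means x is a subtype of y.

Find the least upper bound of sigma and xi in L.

Common upper bounds of {sigma, xi}: mu, ups.
The least among these is mu.

mu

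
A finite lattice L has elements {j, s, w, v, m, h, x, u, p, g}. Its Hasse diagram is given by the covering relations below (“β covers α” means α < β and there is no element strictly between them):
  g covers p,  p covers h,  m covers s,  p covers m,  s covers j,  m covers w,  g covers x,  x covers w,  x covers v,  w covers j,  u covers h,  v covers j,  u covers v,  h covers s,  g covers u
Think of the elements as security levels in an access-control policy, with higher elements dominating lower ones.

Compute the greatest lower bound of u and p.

Common lower bounds of {u, p}: h, j, s.
The greatest among these is h.

h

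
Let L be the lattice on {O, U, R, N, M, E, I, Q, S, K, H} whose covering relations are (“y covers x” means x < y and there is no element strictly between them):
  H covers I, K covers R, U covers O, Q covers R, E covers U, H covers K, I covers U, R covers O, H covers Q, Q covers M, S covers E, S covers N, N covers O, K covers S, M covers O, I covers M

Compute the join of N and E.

Common upper bounds of {N, E}: H, K, S.
The least among these is S.

S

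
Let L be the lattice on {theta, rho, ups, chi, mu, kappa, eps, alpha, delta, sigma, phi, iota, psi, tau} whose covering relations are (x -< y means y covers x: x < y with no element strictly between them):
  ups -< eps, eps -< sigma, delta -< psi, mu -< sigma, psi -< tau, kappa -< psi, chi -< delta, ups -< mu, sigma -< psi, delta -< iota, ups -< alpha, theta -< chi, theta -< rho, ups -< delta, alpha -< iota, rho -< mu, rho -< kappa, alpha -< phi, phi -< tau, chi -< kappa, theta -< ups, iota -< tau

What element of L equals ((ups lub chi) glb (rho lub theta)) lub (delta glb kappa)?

chi

ups ∨ chi = delta
rho ∨ theta = rho
delta ∧ rho = theta
delta ∧ kappa = chi
theta ∨ chi = chi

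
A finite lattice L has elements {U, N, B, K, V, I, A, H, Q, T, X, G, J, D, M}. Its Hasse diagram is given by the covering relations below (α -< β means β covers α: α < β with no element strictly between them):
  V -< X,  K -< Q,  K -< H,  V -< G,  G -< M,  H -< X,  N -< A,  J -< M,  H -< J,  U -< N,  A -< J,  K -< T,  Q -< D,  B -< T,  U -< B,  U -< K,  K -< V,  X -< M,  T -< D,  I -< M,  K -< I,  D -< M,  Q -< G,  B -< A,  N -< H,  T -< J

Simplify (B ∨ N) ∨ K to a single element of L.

B ∨ N = A
A ∨ K = J

J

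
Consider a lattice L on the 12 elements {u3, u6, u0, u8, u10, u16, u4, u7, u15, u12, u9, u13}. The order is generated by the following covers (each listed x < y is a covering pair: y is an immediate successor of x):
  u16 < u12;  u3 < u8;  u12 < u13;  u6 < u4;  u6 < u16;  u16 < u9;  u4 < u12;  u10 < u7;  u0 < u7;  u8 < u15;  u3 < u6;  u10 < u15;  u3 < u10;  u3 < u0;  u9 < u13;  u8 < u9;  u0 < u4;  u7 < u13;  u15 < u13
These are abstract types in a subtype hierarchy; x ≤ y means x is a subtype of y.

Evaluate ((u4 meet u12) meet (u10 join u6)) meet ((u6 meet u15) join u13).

u4

u4 ∧ u12 = u4
u10 ∨ u6 = u13
u4 ∧ u13 = u4
u6 ∧ u15 = u3
u3 ∨ u13 = u13
u4 ∧ u13 = u4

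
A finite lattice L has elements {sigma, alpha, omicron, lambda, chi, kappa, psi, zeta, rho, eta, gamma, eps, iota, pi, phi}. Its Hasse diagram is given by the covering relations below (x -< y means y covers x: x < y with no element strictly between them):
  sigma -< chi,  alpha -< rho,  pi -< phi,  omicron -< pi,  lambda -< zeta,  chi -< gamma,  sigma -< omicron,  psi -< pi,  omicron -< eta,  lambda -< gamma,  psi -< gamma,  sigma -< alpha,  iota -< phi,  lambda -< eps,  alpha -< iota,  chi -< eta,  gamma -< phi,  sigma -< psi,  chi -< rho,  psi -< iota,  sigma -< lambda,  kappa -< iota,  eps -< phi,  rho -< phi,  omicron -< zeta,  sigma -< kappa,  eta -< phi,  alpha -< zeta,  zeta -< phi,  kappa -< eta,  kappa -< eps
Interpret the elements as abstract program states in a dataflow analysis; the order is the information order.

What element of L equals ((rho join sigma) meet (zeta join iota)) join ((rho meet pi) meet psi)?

rho

rho ∨ sigma = rho
zeta ∨ iota = phi
rho ∧ phi = rho
rho ∧ pi = sigma
sigma ∧ psi = sigma
rho ∨ sigma = rho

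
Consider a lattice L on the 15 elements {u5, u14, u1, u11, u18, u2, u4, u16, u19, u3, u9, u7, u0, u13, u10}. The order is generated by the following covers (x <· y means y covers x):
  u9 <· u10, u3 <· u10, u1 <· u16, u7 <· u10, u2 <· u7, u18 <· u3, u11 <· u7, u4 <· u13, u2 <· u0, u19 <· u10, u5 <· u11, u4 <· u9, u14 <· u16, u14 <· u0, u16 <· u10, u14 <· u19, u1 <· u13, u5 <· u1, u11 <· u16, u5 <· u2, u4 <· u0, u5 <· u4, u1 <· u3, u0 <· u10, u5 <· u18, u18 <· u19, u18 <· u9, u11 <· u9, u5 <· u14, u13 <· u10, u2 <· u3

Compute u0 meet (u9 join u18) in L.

u9 ∨ u18 = u9
u0 ∧ u9 = u4

u4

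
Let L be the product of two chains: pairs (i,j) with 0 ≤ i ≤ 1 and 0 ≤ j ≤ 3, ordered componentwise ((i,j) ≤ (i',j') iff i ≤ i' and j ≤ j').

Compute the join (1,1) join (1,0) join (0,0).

(1,1)

Common upper bounds of {(1,1), (1,0), (0,0)}: (1,1), (1,2), (1,3).
The least among these is (1,1).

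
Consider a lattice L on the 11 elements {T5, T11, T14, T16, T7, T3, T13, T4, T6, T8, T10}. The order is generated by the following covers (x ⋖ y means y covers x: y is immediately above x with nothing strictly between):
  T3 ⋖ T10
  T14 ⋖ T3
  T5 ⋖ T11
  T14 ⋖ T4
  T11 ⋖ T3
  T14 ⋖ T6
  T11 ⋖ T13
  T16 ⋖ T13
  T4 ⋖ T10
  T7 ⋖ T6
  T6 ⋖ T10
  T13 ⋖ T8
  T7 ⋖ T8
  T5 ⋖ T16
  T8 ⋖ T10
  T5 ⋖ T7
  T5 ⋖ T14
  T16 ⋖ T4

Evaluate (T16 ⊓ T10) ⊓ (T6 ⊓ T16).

T16 ∧ T10 = T16
T6 ∧ T16 = T5
T16 ∧ T5 = T5

T5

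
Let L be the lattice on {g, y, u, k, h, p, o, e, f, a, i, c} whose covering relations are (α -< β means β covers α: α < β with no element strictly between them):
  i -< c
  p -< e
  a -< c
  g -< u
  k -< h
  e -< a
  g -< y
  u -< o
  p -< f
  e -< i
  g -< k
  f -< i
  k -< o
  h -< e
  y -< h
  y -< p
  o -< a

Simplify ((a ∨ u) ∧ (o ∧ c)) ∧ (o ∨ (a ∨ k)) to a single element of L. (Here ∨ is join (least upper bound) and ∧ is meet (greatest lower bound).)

a ∨ u = a
o ∧ c = o
a ∧ o = o
a ∨ k = a
o ∨ a = a
o ∧ a = o

o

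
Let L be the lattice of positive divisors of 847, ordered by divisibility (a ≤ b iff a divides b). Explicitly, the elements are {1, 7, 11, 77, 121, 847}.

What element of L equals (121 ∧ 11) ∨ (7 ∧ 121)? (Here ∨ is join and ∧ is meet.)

121 ∧ 11 = 11
7 ∧ 121 = 1
11 ∨ 1 = 11

11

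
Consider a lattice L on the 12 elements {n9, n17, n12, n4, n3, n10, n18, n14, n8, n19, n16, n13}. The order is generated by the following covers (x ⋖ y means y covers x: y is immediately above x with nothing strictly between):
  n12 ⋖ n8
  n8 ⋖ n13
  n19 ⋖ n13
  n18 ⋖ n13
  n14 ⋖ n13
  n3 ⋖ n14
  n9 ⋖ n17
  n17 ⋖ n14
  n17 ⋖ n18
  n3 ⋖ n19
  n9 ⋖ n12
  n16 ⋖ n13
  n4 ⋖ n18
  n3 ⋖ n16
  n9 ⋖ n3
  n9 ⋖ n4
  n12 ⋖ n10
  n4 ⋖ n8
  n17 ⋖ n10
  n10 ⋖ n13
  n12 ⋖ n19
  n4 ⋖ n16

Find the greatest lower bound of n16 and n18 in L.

n4

Common lower bounds of {n16, n18}: n4, n9.
The greatest among these is n4.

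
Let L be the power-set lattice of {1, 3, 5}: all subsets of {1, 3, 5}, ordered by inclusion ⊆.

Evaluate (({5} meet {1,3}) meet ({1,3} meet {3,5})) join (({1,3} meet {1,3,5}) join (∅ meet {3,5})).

{1,3}

{5} ∧ {1,3} = ∅
{1,3} ∧ {3,5} = {3}
∅ ∧ {3} = ∅
{1,3} ∧ {1,3,5} = {1,3}
∅ ∧ {3,5} = ∅
{1,3} ∨ ∅ = {1,3}
∅ ∨ {1,3} = {1,3}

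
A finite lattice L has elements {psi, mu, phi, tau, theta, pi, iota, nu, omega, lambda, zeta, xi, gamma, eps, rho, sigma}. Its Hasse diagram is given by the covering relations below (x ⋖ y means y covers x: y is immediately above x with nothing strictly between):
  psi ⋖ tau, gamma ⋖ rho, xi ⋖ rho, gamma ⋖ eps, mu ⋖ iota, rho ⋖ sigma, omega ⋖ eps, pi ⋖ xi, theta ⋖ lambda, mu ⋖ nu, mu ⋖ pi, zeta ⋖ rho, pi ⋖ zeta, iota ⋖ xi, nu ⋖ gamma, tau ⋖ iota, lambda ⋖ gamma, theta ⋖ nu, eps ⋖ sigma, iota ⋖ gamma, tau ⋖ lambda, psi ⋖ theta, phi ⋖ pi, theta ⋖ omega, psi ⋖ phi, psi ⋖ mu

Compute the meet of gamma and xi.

Common lower bounds of {gamma, xi}: iota, mu, psi, tau.
The greatest among these is iota.

iota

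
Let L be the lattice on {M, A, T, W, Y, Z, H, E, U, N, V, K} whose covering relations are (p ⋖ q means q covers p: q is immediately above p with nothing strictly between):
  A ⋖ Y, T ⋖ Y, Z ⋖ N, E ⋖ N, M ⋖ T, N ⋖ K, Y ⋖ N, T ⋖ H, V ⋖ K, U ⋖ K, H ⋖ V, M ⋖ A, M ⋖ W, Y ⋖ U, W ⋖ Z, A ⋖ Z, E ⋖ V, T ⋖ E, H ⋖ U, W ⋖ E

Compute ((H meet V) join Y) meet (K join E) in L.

H ∧ V = H
H ∨ Y = U
K ∨ E = K
U ∧ K = U

U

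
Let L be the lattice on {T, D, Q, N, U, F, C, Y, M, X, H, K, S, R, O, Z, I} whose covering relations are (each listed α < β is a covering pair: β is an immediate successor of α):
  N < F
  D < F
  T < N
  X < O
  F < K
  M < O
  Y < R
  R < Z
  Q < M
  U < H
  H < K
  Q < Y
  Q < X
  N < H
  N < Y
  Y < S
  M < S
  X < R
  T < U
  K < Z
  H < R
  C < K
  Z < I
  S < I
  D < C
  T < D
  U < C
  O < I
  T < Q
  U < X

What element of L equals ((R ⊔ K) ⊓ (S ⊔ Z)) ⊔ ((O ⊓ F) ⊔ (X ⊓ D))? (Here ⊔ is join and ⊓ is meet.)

R ∨ K = Z
S ∨ Z = I
Z ∧ I = Z
O ∧ F = T
X ∧ D = T
T ∨ T = T
Z ∨ T = Z

Z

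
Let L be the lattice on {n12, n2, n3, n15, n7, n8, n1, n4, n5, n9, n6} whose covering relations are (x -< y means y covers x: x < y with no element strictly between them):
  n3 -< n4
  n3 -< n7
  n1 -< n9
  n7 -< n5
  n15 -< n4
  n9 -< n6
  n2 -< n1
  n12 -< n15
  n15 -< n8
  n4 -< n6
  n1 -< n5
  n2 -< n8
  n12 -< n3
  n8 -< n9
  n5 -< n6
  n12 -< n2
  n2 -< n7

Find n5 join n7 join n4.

n6

Common upper bounds of {n5, n7, n4}: n6.
The least among these is n6.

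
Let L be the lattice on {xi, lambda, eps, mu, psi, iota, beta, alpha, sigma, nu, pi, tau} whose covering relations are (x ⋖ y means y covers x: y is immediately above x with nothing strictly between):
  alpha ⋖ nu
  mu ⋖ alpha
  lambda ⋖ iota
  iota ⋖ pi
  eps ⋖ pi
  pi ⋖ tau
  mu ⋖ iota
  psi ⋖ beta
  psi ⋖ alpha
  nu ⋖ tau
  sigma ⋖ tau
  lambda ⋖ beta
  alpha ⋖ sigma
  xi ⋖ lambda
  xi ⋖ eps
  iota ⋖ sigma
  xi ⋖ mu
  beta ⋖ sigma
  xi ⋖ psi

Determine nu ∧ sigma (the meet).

Common lower bounds of {nu, sigma}: alpha, mu, psi, xi.
The greatest among these is alpha.

alpha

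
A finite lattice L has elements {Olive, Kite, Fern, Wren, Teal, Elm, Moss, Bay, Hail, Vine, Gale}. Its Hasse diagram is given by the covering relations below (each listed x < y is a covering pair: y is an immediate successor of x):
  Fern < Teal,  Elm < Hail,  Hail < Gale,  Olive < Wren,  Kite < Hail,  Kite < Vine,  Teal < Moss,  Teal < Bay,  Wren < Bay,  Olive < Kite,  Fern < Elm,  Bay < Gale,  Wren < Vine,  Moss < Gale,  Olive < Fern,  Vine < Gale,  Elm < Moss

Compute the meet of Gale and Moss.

Common lower bounds of {Gale, Moss}: Elm, Fern, Moss, Olive, Teal.
The greatest among these is Moss.

Moss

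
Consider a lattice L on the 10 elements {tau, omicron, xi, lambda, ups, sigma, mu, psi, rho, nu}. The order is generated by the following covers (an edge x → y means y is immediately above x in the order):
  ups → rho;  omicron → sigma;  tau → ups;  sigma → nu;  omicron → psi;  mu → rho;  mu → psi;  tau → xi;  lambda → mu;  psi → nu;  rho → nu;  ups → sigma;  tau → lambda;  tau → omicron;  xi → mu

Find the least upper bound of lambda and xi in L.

mu

Common upper bounds of {lambda, xi}: mu, nu, psi, rho.
The least among these is mu.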